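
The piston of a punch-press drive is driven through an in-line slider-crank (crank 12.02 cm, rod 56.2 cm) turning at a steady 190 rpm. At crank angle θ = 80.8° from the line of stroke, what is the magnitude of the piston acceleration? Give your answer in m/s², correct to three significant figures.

2.26

ω = 2π·190/60 = 19.9 rad/s
x(θ) = r cosθ + √(L² − r² sin²θ); with ω constant, a = ω²·d²x/dθ².
d²x/dθ² = −r cosθ − r²(cos2θ)/√u − r⁴ sin²2θ/(4u^{3/2}),  u = L² − r² sin²θ = 0.301765 m².
Substituting r = 0.1202 m, L = 0.562 m, θ = 80.8°: d²x/dθ² = +0.0057074 m.
a = ω²·d²x/dθ² = (19.9)²·(+0.0057074) = +2.2595 m/s²;  |a| = 2.2595 m/s².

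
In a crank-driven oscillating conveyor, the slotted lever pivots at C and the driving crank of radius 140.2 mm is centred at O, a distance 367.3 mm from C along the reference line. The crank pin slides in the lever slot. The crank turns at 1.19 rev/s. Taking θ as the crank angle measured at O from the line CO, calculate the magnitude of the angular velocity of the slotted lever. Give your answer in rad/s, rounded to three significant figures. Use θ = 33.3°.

1.95

ω = 7.477 rad/s (from 1.19 rev/s).
Crank pin A relative to C: A = (d + r cosθ, r sinθ); lever angle φ = atan2(r sinθ, d + r cosθ).
Differentiating tanφ: φ̇ = rω(d cosθ + r)/(d² + r² + 2dr cosθ).
d² + r² + 2dr cosθ = |CA|² = 0.240646 m²;  d cosθ + r = +0.44719 m.
|ω_lever| = |0.1402·7.477·+0.44719| / 0.240646 = 1.948 rad/s.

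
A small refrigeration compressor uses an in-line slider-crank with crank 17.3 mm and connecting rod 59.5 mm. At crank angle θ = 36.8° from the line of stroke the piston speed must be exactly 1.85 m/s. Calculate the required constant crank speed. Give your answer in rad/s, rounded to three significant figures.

For an in-line slider-crank, |v_piston| = rω|sinθ|·[1 + r cosθ/√(L² − r² sin²θ)].
With r = 0.0173 m, L = 0.0595 m, θ = 36.8°: the bracketed kinematic factor |dx/dθ| = 0.012813 m.
ω = v/|dx/dθ| = 1.85/0.012813 = 144.38 rad/s.

144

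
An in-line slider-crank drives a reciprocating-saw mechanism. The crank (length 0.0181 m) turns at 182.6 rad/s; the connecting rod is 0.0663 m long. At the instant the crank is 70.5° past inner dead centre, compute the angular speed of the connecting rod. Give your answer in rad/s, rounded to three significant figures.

17.2

ω = 182.6 rad/s
The rod makes angle φ with the slider axis where L sinφ = r sinθ; differentiating, L cosφ·φ̇ = r ω cosθ.
L cosφ = √(L² − r² sin²θ) = 0.064067 m.
|ω_rod| = r ω |cosθ| / √(L² − r² sin²θ) = 0.0181·182.6·0.33381/0.064067 = 17.22 rad/s.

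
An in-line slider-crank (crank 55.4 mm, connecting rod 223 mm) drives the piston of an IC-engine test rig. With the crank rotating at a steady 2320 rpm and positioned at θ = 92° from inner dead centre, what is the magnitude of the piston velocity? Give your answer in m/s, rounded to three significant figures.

ω = 2π·2320/60 = 242.9 rad/s
For an in-line slider-crank, x = r cosθ + √(L² − r² sin²θ), so v = −rω sinθ·[1 + r cosθ/√(L² − r² sin²θ)].
With r = 0.0554 m, L = 0.223 m, θ = 92°: √(L² − r² sin²θ) = 0.21602 m.
v = −0.0554·242.9·0.99939·[1 + 0.0554·-0.03490/0.21602] = -13.331 m/s.
|v| = 13.331 m/s.

13.3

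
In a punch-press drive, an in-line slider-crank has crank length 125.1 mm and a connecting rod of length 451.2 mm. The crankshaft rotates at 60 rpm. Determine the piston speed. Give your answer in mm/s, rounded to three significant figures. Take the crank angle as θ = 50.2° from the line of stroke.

714

ω = 2π·60/60 = 6.283 rad/s
For an in-line slider-crank, x = r cosθ + √(L² − r² sin²θ), so v = −rω sinθ·[1 + r cosθ/√(L² − r² sin²θ)].
With r = 0.1251 m, L = 0.4512 m, θ = 50.2°: √(L² − r² sin²θ) = 0.44084 m.
v = −0.1251·6.283·0.76828·[1 + 0.1251·0.64011/0.44084] = -0.71359 m/s.
|v| = 0.71359 m/s = 713.59 mm/s.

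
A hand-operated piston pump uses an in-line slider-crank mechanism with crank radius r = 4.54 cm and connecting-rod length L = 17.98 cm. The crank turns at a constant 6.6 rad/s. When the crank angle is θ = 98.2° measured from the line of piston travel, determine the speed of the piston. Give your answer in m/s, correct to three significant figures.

0.286

ω = 6.6 rad/s
For an in-line slider-crank, x = r cosθ + √(L² − r² sin²θ), so v = −rω sinθ·[1 + r cosθ/√(L² − r² sin²θ)].
With r = 0.0454 m, L = 0.1798 m, θ = 98.2°: √(L² − r² sin²θ) = 0.17409 m.
v = −0.0454·6.6·0.98978·[1 + 0.0454·-0.14263/0.17409] = -0.28555 m/s.
|v| = 0.28555 m/s.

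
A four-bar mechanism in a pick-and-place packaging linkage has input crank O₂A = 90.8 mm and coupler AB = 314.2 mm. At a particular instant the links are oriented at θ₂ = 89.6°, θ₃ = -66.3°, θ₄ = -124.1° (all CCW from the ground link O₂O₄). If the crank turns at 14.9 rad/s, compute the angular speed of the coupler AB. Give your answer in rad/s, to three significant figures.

2.82

ω₂ = 14.9 rad/s
Differentiating the loop-closure r₂e^{iθ₂}+r₃e^{iθ₃}=r₁+r₄e^{iθ₄} gives r₂ω₂e^{iθ₂}+r₃ω₃e^{iθ₃}=r₄ω₄e^{iθ₄}.
Eliminating the other unknown: ω₃ = r₂ω₂ sin(θ₄−θ₂) / [r₃ sin(θ₃−θ₄)].
Numerator sine = +0.55484; denominator sine = +0.84619.
Result = 0.0908·14.9·(+0.55484) / (0.3142·(+0.84619)) = +2.8234 rad/s; magnitude 2.8234 rad/s.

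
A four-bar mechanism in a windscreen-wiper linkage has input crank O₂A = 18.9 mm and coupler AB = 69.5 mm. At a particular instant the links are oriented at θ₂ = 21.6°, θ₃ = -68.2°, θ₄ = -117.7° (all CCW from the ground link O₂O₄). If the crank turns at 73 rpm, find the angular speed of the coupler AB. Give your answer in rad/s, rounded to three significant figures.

ω₂ = 7.645 rad/s (from 73 rpm).
Differentiating the loop-closure r₂e^{iθ₂}+r₃e^{iθ₃}=r₁+r₄e^{iθ₄} gives r₂ω₂e^{iθ₂}+r₃ω₃e^{iθ₃}=r₄ω₄e^{iθ₄}.
Eliminating the other unknown: ω₃ = r₂ω₂ sin(θ₄−θ₂) / [r₃ sin(θ₃−θ₄)].
Numerator sine = -0.65210; denominator sine = +0.76041.
Result = 0.0189·7.645·(-0.65210) / (0.0695·(+0.76041)) = -1.7828 rad/s; magnitude 1.7828 rad/s.

1.78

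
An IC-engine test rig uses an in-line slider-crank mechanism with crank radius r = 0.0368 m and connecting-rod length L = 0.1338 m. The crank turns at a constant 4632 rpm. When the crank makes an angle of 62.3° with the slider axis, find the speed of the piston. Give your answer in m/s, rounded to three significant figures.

ω = 2π·4632/60 = 485.1 rad/s
For an in-line slider-crank, x = r cosθ + √(L² − r² sin²θ), so v = −rω sinθ·[1 + r cosθ/√(L² − r² sin²θ)].
With r = 0.0368 m, L = 0.1338 m, θ = 62.3°: √(L² − r² sin²θ) = 0.12977 m.
v = −0.0368·485.1·0.88539·[1 + 0.0368·0.46484/0.12977] = -17.888 m/s.
|v| = 17.888 m/s.

17.9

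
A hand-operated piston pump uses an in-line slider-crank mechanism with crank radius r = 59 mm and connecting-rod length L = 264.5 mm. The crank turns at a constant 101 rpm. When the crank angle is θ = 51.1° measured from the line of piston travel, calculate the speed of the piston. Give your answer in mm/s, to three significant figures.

ω = 2π·101/60 = 10.58 rad/s
For an in-line slider-crank, x = r cosθ + √(L² − r² sin²θ), so v = −rω sinθ·[1 + r cosθ/√(L² − r² sin²θ)].
With r = 0.059 m, L = 0.2645 m, θ = 51.1°: √(L² − r² sin²θ) = 0.26048 m.
v = −0.059·10.58·0.77824·[1 + 0.059·0.62796/0.26048] = -0.55472 m/s.
|v| = 0.55472 m/s = 554.72 mm/s.

555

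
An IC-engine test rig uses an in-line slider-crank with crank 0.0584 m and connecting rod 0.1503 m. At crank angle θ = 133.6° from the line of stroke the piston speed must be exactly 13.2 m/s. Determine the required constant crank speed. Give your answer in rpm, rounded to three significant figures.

4140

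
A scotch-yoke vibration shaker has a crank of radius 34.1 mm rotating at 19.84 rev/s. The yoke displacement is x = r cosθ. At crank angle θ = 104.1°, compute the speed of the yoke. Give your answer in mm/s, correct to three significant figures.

4120

ω = 124.7 rad/s (from 19.84 rev/s).
x = r cosθ ⇒ ẋ = −rω sinθ.
|v| = rω|sinθ| = 0.0341·124.7·|sin 104.1°| = 4.1228 m/s = 4122.8 mm/s.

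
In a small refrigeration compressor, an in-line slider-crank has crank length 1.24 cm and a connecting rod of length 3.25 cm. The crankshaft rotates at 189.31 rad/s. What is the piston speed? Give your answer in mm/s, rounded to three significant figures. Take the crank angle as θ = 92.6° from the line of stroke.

2300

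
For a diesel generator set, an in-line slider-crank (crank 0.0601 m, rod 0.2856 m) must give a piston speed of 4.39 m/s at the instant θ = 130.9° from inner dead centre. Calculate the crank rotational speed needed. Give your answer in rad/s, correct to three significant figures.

112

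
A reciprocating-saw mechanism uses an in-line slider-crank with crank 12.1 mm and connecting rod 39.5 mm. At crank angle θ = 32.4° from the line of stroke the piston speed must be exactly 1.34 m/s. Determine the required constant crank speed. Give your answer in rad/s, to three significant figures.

164

For an in-line slider-crank, |v_piston| = rω|sinθ|·[1 + r cosθ/√(L² − r² sin²θ)].
With r = 0.0121 m, L = 0.0395 m, θ = 32.4°: the bracketed kinematic factor |dx/dθ| = 0.0081835 m.
ω = v/|dx/dθ| = 1.34/0.0081835 = 163.74 rad/s.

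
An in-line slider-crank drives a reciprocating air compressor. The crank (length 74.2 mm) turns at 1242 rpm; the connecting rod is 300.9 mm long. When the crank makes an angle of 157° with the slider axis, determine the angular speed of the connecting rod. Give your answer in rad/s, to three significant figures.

ω = 130.1 rad/s (converted from 1242 rpm).
The rod makes angle φ with the slider axis where L sinφ = r sinθ; differentiating, L cosφ·φ̇ = r ω cosθ.
L cosφ = √(L² − r² sin²θ) = 0.2995 m.
|ω_rod| = r ω |cosθ| / √(L² − r² sin²θ) = 0.0742·130.1·0.92050/0.2995 = 29.661 rad/s.

29.7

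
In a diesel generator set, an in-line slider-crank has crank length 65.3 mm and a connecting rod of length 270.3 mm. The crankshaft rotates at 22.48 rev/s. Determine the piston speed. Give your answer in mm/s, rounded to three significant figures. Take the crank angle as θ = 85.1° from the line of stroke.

ω = 2π·22.5 = 141.2 rad/s
For an in-line slider-crank, x = r cosθ + √(L² − r² sin²θ), so v = −rω sinθ·[1 + r cosθ/√(L² − r² sin²θ)].
With r = 0.0653 m, L = 0.2703 m, θ = 85.1°: √(L² − r² sin²θ) = 0.26235 m.
v = −0.0653·141.2·0.99635·[1 + 0.0653·0.08542/0.26235] = -9.385 m/s.
|v| = 9.385 m/s = 9385 mm/s.

9390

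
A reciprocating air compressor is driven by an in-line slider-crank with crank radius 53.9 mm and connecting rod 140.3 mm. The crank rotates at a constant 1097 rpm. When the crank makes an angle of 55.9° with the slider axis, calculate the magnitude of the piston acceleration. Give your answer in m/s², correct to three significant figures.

ω = 2π·1097/60 = 114.9 rad/s
x(θ) = r cosθ + √(L² − r² sin²θ); with ω constant, a = ω²·d²x/dθ².
d²x/dθ² = −r cosθ − r²(cos2θ)/√u − r⁴ sin²2θ/(4u^{3/2}),  u = L² − r² sin²θ = 0.017692 m².
Substituting r = 0.0539 m, L = 0.1403 m, θ = 55.9°: d²x/dθ² = -0.02288 m.
a = ω²·d²x/dθ² = (114.9)²·(-0.02288) = -301.95 m/s²;  |a| = 301.95 m/s².

302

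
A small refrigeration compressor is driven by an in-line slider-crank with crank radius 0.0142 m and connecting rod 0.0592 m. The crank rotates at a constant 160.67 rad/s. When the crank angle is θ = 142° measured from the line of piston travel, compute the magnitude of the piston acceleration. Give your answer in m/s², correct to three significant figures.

266

ω = 160.7 rad/s
x(θ) = r cosθ + √(L² − r² sin²θ); with ω constant, a = ω²·d²x/dθ².
d²x/dθ² = −r cosθ − r²(cos2θ)/√u − r⁴ sin²2θ/(4u^{3/2}),  u = L² − r² sin²θ = 0.00342821 m².
Substituting r = 0.0142 m, L = 0.0592 m, θ = 142°: d²x/dθ² = +0.010309 m.
a = ω²·d²x/dθ² = (160.7)²·(+0.010309) = +266.12 m/s²;  |a| = 266.12 m/s².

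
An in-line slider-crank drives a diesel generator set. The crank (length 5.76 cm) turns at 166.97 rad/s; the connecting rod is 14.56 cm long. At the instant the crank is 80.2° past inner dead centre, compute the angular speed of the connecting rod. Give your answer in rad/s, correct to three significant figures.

12.2

ω = 167 rad/s
The rod makes angle φ with the slider axis where L sinφ = r sinθ; differentiating, L cosφ·φ̇ = r ω cosθ.
L cosφ = √(L² − r² sin²θ) = 0.13408 m.
|ω_rod| = r ω |cosθ| / √(L² − r² sin²θ) = 0.0576·167·0.17021/0.13408 = 12.209 rad/s.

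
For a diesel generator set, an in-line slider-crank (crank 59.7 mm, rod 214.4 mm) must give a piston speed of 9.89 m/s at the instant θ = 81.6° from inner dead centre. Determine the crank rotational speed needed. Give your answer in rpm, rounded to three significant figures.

1530

For an in-line slider-crank, |v_piston| = rω|sinθ|·[1 + r cosθ/√(L² − r² sin²θ)].
With r = 0.0597 m, L = 0.2144 m, θ = 81.6°: the bracketed kinematic factor |dx/dθ| = 0.061559 m.
ω = v/|dx/dθ| = 9.89/0.061559 = 160.66 rad/s.
N = 60ω/(2π) = 1534.2 rpm.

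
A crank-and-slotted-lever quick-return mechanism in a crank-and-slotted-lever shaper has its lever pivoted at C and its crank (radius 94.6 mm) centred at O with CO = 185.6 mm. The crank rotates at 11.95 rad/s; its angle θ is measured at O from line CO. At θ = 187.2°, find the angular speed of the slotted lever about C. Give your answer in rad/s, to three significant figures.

11.8

ω = 11.95 rad/s
Crank pin A relative to C: A = (d + r cosθ, r sinθ); lever angle φ = atan2(r sinθ, d + r cosθ).
Differentiating tanφ: φ̇ = rω(d cosθ + r)/(d² + r² + 2dr cosθ).
d² + r² + 2dr cosθ = |CA|² = 0.0085579 m²;  d cosθ + r = -0.089536 m.
|ω_lever| = |0.0946·11.95·-0.089536| / 0.0085579 = 11.827 rad/s.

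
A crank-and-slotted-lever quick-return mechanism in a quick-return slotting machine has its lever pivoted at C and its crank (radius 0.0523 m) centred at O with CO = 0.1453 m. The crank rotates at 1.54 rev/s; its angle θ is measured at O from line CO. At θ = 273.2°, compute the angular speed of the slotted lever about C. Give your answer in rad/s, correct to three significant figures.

ω = 9.676 rad/s (from 1.54 rev/s).
Crank pin A relative to C: A = (d + r cosθ, r sinθ); lever angle φ = atan2(r sinθ, d + r cosθ).
Differentiating tanφ: φ̇ = rω(d cosθ + r)/(d² + r² + 2dr cosθ).
d² + r² + 2dr cosθ = |CA|² = 0.0246958 m²;  d cosθ + r = +0.060411 m.
|ω_lever| = |0.0523·9.676·+0.060411| / 0.0246958 = 1.2379 rad/s.

1.24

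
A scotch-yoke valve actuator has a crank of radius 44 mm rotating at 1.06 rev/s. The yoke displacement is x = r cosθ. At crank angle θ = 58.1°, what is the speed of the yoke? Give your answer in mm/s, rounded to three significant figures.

249

ω = 6.66 rad/s (from 1.06 rev/s).
x = r cosθ ⇒ ẋ = −rω sinθ.
|v| = rω|sinθ| = 0.044·6.66·|sin 58.1°| = 0.24879 m/s = 248.79 mm/s.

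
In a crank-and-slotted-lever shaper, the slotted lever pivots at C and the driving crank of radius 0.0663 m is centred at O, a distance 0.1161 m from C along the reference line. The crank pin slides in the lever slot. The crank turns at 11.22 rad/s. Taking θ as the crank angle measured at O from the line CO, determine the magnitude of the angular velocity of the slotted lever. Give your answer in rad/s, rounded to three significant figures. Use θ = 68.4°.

3.45

ω = 11.22 rad/s
Crank pin A relative to C: A = (d + r cosθ, r sinθ); lever angle φ = atan2(r sinθ, d + r cosθ).
Differentiating tanφ: φ̇ = rω(d cosθ + r)/(d² + r² + 2dr cosθ).
d² + r² + 2dr cosθ = |CA|² = 0.0235421 m²;  d cosθ + r = +0.10904 m.
|ω_lever| = |0.0663·11.22·+0.10904| / 0.0235421 = 3.4454 rad/s.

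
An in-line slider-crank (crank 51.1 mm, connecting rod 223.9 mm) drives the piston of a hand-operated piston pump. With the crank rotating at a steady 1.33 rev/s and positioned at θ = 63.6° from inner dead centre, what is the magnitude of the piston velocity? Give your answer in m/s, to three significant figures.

ω = 2π·1.33 = 8.357 rad/s
For an in-line slider-crank, x = r cosθ + √(L² − r² sin²θ), so v = −rω sinθ·[1 + r cosθ/√(L² − r² sin²θ)].
With r = 0.0511 m, L = 0.2239 m, θ = 63.6°: √(L² − r² sin²θ) = 0.21917 m.
v = −0.0511·8.357·0.89571·[1 + 0.0511·0.44464/0.21917] = -0.42214 m/s.
|v| = 0.42214 m/s.

0.422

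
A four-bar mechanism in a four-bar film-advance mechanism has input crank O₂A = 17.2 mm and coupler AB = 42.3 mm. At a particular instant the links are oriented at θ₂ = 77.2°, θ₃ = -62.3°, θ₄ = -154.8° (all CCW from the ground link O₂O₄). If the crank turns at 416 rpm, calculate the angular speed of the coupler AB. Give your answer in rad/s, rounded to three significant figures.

ω₂ = 43.56 rad/s (from 416 rpm).
Differentiating the loop-closure r₂e^{iθ₂}+r₃e^{iθ₃}=r₁+r₄e^{iθ₄} gives r₂ω₂e^{iθ₂}+r₃ω₃e^{iθ₃}=r₄ω₄e^{iθ₄}.
Eliminating the other unknown: ω₃ = r₂ω₂ sin(θ₄−θ₂) / [r₃ sin(θ₃−θ₄)].
Numerator sine = +0.78801; denominator sine = +0.99905.
Result = 0.0172·43.56·(+0.78801) / (0.0423·(+0.99905)) = +13.972 rad/s; magnitude 13.972 rad/s.

14.0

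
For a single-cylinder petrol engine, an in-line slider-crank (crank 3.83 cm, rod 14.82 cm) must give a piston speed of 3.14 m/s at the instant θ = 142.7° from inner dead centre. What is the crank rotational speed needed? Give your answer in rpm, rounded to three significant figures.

1630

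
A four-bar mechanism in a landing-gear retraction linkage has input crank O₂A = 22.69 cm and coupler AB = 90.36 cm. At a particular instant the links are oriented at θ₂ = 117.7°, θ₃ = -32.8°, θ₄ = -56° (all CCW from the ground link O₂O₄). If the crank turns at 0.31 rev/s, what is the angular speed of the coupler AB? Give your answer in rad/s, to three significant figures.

0.136

ω₂ = 1.948 rad/s (from 0.31 rev/s).
Differentiating the loop-closure r₂e^{iθ₂}+r₃e^{iθ₃}=r₁+r₄e^{iθ₄} gives r₂ω₂e^{iθ₂}+r₃ω₃e^{iθ₃}=r₄ω₄e^{iθ₄}.
Eliminating the other unknown: ω₃ = r₂ω₂ sin(θ₄−θ₂) / [r₃ sin(θ₃−θ₄)].
Numerator sine = -0.10973; denominator sine = +0.39394.
Result = 0.2269·1.948·(-0.10973) / (0.9036·(+0.39394)) = -0.13624 rad/s; magnitude 0.13624 rad/s.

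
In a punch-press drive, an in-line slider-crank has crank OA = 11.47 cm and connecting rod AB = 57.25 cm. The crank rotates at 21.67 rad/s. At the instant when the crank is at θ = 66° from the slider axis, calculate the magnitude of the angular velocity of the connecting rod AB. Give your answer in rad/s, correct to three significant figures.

ω = 21.67 rad/s
The rod makes angle φ with the slider axis where L sinφ = r sinθ; differentiating, L cosφ·φ̇ = r ω cosθ.
L cosφ = √(L² − r² sin²θ) = 0.56283 m.
|ω_rod| = r ω |cosθ| / √(L² − r² sin²θ) = 0.1147·21.67·0.40674/0.56283 = 1.7962 rad/s.

1.80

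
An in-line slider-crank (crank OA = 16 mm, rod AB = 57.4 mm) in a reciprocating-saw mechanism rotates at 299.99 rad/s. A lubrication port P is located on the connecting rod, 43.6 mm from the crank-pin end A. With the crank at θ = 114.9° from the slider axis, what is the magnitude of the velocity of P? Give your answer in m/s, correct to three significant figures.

ω = 300 rad/s.  Crank-pin speed |V_A| = rω = 4.7998 m/s, perpendicular to OA.
Rod angle: sinφ = −(r/L) sinθ ⇒ φ = -14.645°; ω_rod = −rω cosθ/√(L²−r²sin²θ) = +36.39 rad/s.
V_P = V_A + ω_rod × AP, with AP = 0.0436 m along the rod.
Components: V_Px = −rω sinθ − a·ω_rod·sinφ = -3.9525 m/s;  V_Py = rω cosθ + a·ω_rod·cosφ = -0.48586 m/s.
|V_P| = √(V_Px² + V_Py²) = 3.9823 m/s.

3.98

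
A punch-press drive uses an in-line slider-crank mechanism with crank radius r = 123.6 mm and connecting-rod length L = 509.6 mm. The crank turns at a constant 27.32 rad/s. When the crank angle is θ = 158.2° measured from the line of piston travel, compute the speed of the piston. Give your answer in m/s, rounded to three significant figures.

0.970

ω = 27.32 rad/s
For an in-line slider-crank, x = r cosθ + √(L² − r² sin²θ), so v = −rω sinθ·[1 + r cosθ/√(L² − r² sin²θ)].
With r = 0.1236 m, L = 0.5096 m, θ = 158.2°: √(L² − r² sin²θ) = 0.50753 m.
v = −0.1236·27.32·0.37137·[1 + 0.1236·-0.92849/0.50753] = -0.97046 m/s.
|v| = 0.97046 m/s.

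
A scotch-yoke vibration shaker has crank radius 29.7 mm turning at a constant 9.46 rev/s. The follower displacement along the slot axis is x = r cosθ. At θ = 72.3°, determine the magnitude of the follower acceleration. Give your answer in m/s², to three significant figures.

31.9

ω = 59.44 rad/s (from 9.46 rev/s).
x = r cosθ ⇒ ẍ = −rω² cosθ (ω constant).
|a| = rω²|cosθ| = 0.0297·(59.44)²·|cos 72.3°| = 31.902 m/s².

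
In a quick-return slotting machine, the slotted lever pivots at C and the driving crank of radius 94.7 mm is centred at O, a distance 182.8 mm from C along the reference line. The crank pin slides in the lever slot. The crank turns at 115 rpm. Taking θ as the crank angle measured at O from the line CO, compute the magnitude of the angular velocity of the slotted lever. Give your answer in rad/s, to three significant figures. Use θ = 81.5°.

2.92

ω = 12.04 rad/s (from 115 rpm).
Crank pin A relative to C: A = (d + r cosθ, r sinθ); lever angle φ = atan2(r sinθ, d + r cosθ).
Differentiating tanφ: φ̇ = rω(d cosθ + r)/(d² + r² + 2dr cosθ).
d² + r² + 2dr cosθ = |CA|² = 0.0475014 m²;  d cosθ + r = +0.12172 m.
|ω_lever| = |0.0947·12.04·+0.12172| / 0.0475014 = 2.9223 rad/s.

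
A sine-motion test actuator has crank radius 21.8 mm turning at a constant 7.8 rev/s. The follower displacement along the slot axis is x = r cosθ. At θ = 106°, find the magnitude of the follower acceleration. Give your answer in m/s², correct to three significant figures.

14.4

ω = 49.01 rad/s (from 7.8 rev/s).
x = r cosθ ⇒ ẍ = −rω² cosθ (ω constant).
|a| = rω²|cosθ| = 0.0218·(49.01)²·|cos 106°| = 14.433 m/s².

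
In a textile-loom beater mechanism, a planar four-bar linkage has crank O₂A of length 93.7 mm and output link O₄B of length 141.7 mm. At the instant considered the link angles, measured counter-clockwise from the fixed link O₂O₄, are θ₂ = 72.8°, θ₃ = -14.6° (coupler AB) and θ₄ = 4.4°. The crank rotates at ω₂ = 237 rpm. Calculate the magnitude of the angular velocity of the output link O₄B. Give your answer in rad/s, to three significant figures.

50.4

ω₂ = 24.82 rad/s (from 237 rpm).
Differentiating the loop-closure r₂e^{iθ₂}+r₃e^{iθ₃}=r₁+r₄e^{iθ₄} gives r₂ω₂e^{iθ₂}+r₃ω₃e^{iθ₃}=r₄ω₄e^{iθ₄}.
Eliminating the other unknown: ω₄ = r₂ω₂ sin(θ₂−θ₃) / [r₄ sin(θ₄−θ₃)].
Numerator sine = +0.99897; denominator sine = +0.32557.
Result = 0.0937·24.82·(+0.99897) / (0.1417·(+0.32557)) = +50.357 rad/s; magnitude 50.357 rad/s.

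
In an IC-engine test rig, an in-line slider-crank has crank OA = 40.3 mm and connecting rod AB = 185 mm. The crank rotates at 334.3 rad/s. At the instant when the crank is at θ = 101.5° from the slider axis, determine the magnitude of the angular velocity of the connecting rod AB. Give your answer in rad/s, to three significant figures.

14.9

ω = 334.3 rad/s
The rod makes angle φ with the slider axis where L sinφ = r sinθ; differentiating, L cosφ·φ̇ = r ω cosθ.
L cosφ = √(L² − r² sin²θ) = 0.18074 m.
|ω_rod| = r ω |cosθ| / √(L² − r² sin²θ) = 0.0403·334.3·0.19937/0.18074 = 14.861 rad/s.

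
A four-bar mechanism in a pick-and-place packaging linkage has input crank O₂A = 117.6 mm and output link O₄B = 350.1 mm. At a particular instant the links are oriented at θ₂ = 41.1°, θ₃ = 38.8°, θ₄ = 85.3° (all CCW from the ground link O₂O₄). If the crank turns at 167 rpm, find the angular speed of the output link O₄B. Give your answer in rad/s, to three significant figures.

0.325

ω₂ = 17.49 rad/s (from 167 rpm).
Differentiating the loop-closure r₂e^{iθ₂}+r₃e^{iθ₃}=r₁+r₄e^{iθ₄} gives r₂ω₂e^{iθ₂}+r₃ω₃e^{iθ₃}=r₄ω₄e^{iθ₄}.
Eliminating the other unknown: ω₄ = r₂ω₂ sin(θ₂−θ₃) / [r₄ sin(θ₄−θ₃)].
Numerator sine = +0.04013; denominator sine = +0.72537.
Result = 0.1176·17.49·(+0.04013) / (0.3501·(+0.72537)) = +0.325 rad/s; magnitude 0.325 rad/s.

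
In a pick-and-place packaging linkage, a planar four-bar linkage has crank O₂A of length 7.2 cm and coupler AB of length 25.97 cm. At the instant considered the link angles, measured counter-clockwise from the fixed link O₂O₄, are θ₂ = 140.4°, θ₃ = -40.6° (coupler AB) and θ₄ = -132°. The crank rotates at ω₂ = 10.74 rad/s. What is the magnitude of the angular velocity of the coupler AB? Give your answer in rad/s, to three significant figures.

2.98

ω₂ = 10.74 rad/s
Differentiating the loop-closure r₂e^{iθ₂}+r₃e^{iθ₃}=r₁+r₄e^{iθ₄} gives r₂ω₂e^{iθ₂}+r₃ω₃e^{iθ₃}=r₄ω₄e^{iθ₄}.
Eliminating the other unknown: ω₃ = r₂ω₂ sin(θ₄−θ₂) / [r₃ sin(θ₃−θ₄)].
Numerator sine = +0.99912; denominator sine = +0.99970.
Result = 0.072·10.74·(+0.99912) / (0.2597·(+0.99970)) = +2.9759 rad/s; magnitude 2.9759 rad/s.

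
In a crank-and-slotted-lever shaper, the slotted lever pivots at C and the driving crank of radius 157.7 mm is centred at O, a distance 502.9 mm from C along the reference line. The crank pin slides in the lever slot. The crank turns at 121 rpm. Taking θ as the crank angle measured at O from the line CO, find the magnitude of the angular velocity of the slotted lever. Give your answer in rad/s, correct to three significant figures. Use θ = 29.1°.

ω = 12.67 rad/s (from 121 rpm).
Crank pin A relative to C: A = (d + r cosθ, r sinθ); lever angle φ = atan2(r sinθ, d + r cosθ).
Differentiating tanφ: φ̇ = rω(d cosθ + r)/(d² + r² + 2dr cosθ).
d² + r² + 2dr cosθ = |CA|² = 0.416371 m²;  d cosθ + r = +0.59712 m.
|ω_lever| = |0.1577·12.67·+0.59712| / 0.416371 = 2.8657 rad/s.

2.87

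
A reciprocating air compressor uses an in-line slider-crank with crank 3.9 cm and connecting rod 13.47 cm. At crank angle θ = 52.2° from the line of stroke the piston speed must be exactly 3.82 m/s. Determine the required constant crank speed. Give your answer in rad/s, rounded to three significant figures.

105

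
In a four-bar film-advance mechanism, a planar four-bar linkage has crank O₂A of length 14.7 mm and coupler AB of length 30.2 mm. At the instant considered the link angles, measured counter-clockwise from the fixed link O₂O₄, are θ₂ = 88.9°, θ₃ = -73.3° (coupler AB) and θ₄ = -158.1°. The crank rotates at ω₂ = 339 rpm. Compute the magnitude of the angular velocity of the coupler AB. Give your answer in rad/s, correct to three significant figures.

ω₂ = 35.5 rad/s (from 339 rpm).
Differentiating the loop-closure r₂e^{iθ₂}+r₃e^{iθ₃}=r₁+r₄e^{iθ₄} gives r₂ω₂e^{iθ₂}+r₃ω₃e^{iθ₃}=r₄ω₄e^{iθ₄}.
Eliminating the other unknown: ω₃ = r₂ω₂ sin(θ₄−θ₂) / [r₃ sin(θ₃−θ₄)].
Numerator sine = +0.92050; denominator sine = +0.99588.
Result = 0.0147·35.5·(+0.92050) / (0.0302·(+0.99588)) = +15.972 rad/s; magnitude 15.972 rad/s.

16.0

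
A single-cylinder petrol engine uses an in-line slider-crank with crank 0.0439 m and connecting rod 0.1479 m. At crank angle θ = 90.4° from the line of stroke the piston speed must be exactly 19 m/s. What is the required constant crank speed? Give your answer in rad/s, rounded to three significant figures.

For an in-line slider-crank, |v_piston| = rω|sinθ|·[1 + r cosθ/√(L² − r² sin²θ)].
With r = 0.0439 m, L = 0.1479 m, θ = 90.4°: the bracketed kinematic factor |dx/dθ| = 0.043804 m.
ω = v/|dx/dθ| = 19/0.043804 = 433.75 rad/s.

434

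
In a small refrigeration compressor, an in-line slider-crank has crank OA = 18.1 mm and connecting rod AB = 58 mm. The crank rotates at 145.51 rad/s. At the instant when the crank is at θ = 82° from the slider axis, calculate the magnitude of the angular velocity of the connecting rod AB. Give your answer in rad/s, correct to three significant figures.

6.64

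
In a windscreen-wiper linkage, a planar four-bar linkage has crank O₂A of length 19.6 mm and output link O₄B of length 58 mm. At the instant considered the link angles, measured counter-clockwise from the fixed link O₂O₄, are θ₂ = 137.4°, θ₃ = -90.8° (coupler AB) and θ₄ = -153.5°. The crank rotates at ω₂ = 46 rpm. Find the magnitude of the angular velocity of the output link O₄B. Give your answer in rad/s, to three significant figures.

ω₂ = 4.817 rad/s (from 46 rpm).
Differentiating the loop-closure r₂e^{iθ₂}+r₃e^{iθ₃}=r₁+r₄e^{iθ₄} gives r₂ω₂e^{iθ₂}+r₃ω₃e^{iθ₃}=r₄ω₄e^{iθ₄}.
Eliminating the other unknown: ω₄ = r₂ω₂ sin(θ₂−θ₃) / [r₄ sin(θ₄−θ₃)].
Numerator sine = -0.74548; denominator sine = -0.88862.
Result = 0.0196·4.817·(-0.74548) / (0.058·(-0.88862)) = +1.3656 rad/s; magnitude 1.3656 rad/s.

1.37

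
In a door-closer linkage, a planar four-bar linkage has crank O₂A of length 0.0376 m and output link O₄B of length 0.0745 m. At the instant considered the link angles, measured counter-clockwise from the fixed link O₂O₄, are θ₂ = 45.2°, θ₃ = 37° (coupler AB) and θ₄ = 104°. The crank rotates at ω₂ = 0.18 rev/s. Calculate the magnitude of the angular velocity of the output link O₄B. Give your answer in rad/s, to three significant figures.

0.0884

ω₂ = 1.131 rad/s (from 0.18 rev/s).
Differentiating the loop-closure r₂e^{iθ₂}+r₃e^{iθ₃}=r₁+r₄e^{iθ₄} gives r₂ω₂e^{iθ₂}+r₃ω₃e^{iθ₃}=r₄ω₄e^{iθ₄}.
Eliminating the other unknown: ω₄ = r₂ω₂ sin(θ₂−θ₃) / [r₄ sin(θ₄−θ₃)].
Numerator sine = +0.14263; denominator sine = +0.92050.
Result = 0.0376·1.131·(+0.14263) / (0.0745·(+0.92050)) = +0.088443 rad/s; magnitude 0.088443 rad/s.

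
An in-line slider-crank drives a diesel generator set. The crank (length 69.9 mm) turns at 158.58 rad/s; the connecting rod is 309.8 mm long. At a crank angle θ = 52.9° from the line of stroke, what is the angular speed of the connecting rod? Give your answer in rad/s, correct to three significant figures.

21.9

ω = 158.6 rad/s
The rod makes angle φ with the slider axis where L sinφ = r sinθ; differentiating, L cosφ·φ̇ = r ω cosθ.
L cosφ = √(L² − r² sin²θ) = 0.30474 m.
|ω_rod| = r ω |cosθ| / √(L² − r² sin²θ) = 0.0699·158.6·0.60321/0.30474 = 21.941 rad/s.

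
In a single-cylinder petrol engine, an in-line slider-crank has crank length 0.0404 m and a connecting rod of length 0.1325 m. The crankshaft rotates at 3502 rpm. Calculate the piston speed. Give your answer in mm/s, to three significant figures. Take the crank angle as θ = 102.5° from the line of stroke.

13500

ω = 2π·3502/60 = 366.7 rad/s
For an in-line slider-crank, x = r cosθ + √(L² − r² sin²θ), so v = −rω sinθ·[1 + r cosθ/√(L² − r² sin²θ)].
With r = 0.0404 m, L = 0.1325 m, θ = 102.5°: √(L² − r² sin²θ) = 0.12649 m.
v = −0.0404·366.7·0.97630·[1 + 0.0404·-0.21644/0.12649] = -13.465 m/s.
|v| = 13.465 m/s = 13465 mm/s.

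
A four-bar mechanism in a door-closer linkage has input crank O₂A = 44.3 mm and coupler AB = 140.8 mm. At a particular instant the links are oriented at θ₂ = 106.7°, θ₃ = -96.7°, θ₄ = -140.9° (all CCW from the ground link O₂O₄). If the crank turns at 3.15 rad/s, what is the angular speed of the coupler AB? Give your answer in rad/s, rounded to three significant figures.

ω₂ = 3.15 rad/s
Differentiating the loop-closure r₂e^{iθ₂}+r₃e^{iθ₃}=r₁+r₄e^{iθ₄} gives r₂ω₂e^{iθ₂}+r₃ω₃e^{iθ₃}=r₄ω₄e^{iθ₄}.
Eliminating the other unknown: ω₃ = r₂ω₂ sin(θ₄−θ₂) / [r₃ sin(θ₃−θ₄)].
Numerator sine = +0.92455; denominator sine = +0.69717.
Result = 0.0443·3.15·(+0.92455) / (0.1408·(+0.69717)) = +1.3143 rad/s; magnitude 1.3143 rad/s.

1.31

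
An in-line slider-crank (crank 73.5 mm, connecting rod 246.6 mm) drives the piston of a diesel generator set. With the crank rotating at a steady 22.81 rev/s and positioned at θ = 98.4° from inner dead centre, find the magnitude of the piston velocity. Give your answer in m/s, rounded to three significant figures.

9.95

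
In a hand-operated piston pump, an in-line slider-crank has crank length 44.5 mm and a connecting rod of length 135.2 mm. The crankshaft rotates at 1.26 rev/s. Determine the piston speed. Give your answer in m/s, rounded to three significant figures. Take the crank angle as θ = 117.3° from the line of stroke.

0.264

ω = 2π·1.26 = 7.917 rad/s
For an in-line slider-crank, x = r cosθ + √(L² − r² sin²θ), so v = −rω sinθ·[1 + r cosθ/√(L² − r² sin²θ)].
With r = 0.0445 m, L = 0.1352 m, θ = 117.3°: √(L² − r² sin²θ) = 0.12929 m.
v = −0.0445·7.917·0.88862·[1 + 0.0445·-0.45865/0.12929] = -0.26364 m/s.
|v| = 0.26364 m/s.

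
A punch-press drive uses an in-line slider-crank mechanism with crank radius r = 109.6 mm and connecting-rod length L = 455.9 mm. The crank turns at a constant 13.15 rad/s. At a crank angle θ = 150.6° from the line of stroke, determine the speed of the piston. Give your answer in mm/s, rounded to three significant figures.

558

ω = 13.15 rad/s
For an in-line slider-crank, x = r cosθ + √(L² − r² sin²θ), so v = −rω sinθ·[1 + r cosθ/√(L² − r² sin²θ)].
With r = 0.1096 m, L = 0.4559 m, θ = 150.6°: √(L² − r² sin²θ) = 0.45271 m.
v = −0.1096·13.15·0.49090·[1 + 0.1096·-0.87121/0.45271] = -0.55828 m/s.
|v| = 0.55828 m/s = 558.28 mm/s.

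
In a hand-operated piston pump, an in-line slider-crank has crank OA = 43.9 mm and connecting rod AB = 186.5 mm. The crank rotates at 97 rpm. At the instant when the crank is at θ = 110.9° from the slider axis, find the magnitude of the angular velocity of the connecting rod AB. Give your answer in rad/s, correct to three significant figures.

0.874

ω = 10.16 rad/s (converted from 97 rpm).
The rod makes angle φ with the slider axis where L sinφ = r sinθ; differentiating, L cosφ·φ̇ = r ω cosθ.
L cosφ = √(L² − r² sin²θ) = 0.18193 m.
|ω_rod| = r ω |cosθ| / √(L² − r² sin²θ) = 0.0439·10.16·0.35674/0.18193 = 0.87438 rad/s.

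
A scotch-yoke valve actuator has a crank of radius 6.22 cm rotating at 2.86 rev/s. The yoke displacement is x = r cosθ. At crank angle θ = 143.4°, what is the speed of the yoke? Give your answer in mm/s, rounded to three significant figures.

ω = 17.97 rad/s (from 2.86 rev/s).
x = r cosθ ⇒ ẋ = −rω sinθ.
|v| = rω|sinθ| = 0.0622·17.97·|sin 143.4°| = 0.66642 m/s = 666.42 mm/s.

666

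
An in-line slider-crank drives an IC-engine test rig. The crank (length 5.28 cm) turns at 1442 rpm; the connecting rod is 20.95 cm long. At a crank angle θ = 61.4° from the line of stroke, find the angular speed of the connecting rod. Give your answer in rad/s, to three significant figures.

ω = 151 rad/s (converted from 1442 rpm).
The rod makes angle φ with the slider axis where L sinφ = r sinθ; differentiating, L cosφ·φ̇ = r ω cosθ.
L cosφ = √(L² − r² sin²θ) = 0.20431 m.
|ω_rod| = r ω |cosθ| / √(L² − r² sin²θ) = 0.0528·151·0.47869/0.20431 = 18.681 rad/s.

18.7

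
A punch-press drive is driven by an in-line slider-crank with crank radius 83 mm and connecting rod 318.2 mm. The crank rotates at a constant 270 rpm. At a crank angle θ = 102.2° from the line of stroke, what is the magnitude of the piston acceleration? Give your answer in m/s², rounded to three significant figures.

30.3

ω = 2π·270/60 = 28.27 rad/s
x(θ) = r cosθ + √(L² − r² sin²θ); with ω constant, a = ω²·d²x/dθ².
d²x/dθ² = −r cosθ − r²(cos2θ)/√u − r⁴ sin²2θ/(4u^{3/2}),  u = L² − r² sin²θ = 0.0946699 m².
Substituting r = 0.083 m, L = 0.3182 m, θ = 102.2°: d²x/dθ² = +0.03786 m.
a = ω²·d²x/dθ² = (28.27)²·(+0.03786) = +30.267 m/s²;  |a| = 30.267 m/s².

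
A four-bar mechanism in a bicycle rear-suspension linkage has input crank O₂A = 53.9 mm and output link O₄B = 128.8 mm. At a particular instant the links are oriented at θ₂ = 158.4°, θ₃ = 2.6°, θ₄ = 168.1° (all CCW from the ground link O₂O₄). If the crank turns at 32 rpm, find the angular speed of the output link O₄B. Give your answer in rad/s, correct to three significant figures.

2.30

ω₂ = 3.351 rad/s (from 32 rpm).
Differentiating the loop-closure r₂e^{iθ₂}+r₃e^{iθ₃}=r₁+r₄e^{iθ₄} gives r₂ω₂e^{iθ₂}+r₃ω₃e^{iθ₃}=r₄ω₄e^{iθ₄}.
Eliminating the other unknown: ω₄ = r₂ω₂ sin(θ₂−θ₃) / [r₄ sin(θ₄−θ₃)].
Numerator sine = +0.40992; denominator sine = +0.25038.
Result = 0.0539·3.351·(+0.40992) / (0.1288·(+0.25038)) = +2.2959 rad/s; magnitude 2.2959 rad/s.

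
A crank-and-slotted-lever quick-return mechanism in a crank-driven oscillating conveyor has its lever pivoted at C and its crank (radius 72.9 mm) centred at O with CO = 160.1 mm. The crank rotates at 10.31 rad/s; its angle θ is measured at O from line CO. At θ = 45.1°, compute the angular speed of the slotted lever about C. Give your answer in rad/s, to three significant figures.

2.95

ω = 10.31 rad/s
Crank pin A relative to C: A = (d + r cosθ, r sinθ); lever angle φ = atan2(r sinθ, d + r cosθ).
Differentiating tanφ: φ̇ = rω(d cosθ + r)/(d² + r² + 2dr cosθ).
d² + r² + 2dr cosθ = |CA|² = 0.0474233 m²;  d cosθ + r = +0.18591 m.
|ω_lever| = |0.0729·10.31·+0.18591| / 0.0474233 = 2.9464 rad/s.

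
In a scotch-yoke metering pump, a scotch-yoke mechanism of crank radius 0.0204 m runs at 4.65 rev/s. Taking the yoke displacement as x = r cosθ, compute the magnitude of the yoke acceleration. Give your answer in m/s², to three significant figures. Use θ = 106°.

4.80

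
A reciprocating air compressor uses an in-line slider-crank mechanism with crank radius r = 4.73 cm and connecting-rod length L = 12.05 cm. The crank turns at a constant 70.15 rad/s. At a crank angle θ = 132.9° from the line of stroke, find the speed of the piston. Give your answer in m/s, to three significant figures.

ω = 70.15 rad/s
For an in-line slider-crank, x = r cosθ + √(L² − r² sin²θ), so v = −rω sinθ·[1 + r cosθ/√(L² − r² sin²θ)].
With r = 0.0473 m, L = 0.1205 m, θ = 132.9°: √(L² − r² sin²θ) = 0.11541 m.
v = −0.0473·70.15·0.73254·[1 + 0.0473·-0.68072/0.11541] = -1.7525 m/s.
|v| = 1.7525 m/s.

1.75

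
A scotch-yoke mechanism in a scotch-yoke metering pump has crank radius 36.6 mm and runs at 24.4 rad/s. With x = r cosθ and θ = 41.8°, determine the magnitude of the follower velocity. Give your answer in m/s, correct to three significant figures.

0.595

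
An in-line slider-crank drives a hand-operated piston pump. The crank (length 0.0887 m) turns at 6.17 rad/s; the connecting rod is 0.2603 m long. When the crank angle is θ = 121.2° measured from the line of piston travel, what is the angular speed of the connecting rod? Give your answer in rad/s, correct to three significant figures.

1.14

ω = 6.17 rad/s
The rod makes angle φ with the slider axis where L sinφ = r sinθ; differentiating, L cosφ·φ̇ = r ω cosθ.
L cosφ = √(L² − r² sin²θ) = 0.249 m.
|ω_rod| = r ω |cosθ| / √(L² − r² sin²θ) = 0.0887·6.17·0.51803/0.249 = 1.1386 rad/s.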